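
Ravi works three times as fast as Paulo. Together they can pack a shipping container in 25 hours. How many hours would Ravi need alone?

Let Paulo's rate be r; then Ravi's rate is 3r, so together (3 + 1)r = 4r = 1/25.
Thus r = 1/100 per hour.
Paulo alone: 100 hours; Ravi alone: 100/3 hours.

100/3 hours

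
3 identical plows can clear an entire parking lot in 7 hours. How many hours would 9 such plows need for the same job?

7/3 hours

Total work is 3·7 = 21 plow-hours.
With 9 plows: 21/9 = 7/3 hours.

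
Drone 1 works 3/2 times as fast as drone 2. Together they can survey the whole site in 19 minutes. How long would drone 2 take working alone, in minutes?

Let drone 2's rate be r; then drone 1's rate is (3/2)r, so together (3/2 + 1)r = (5/2)r = 1/19.
Thus r = 2/95 per minute.
Drone 2 alone: 95/2 minutes; drone 1 alone: 95/3 minutes.

95/2 minutes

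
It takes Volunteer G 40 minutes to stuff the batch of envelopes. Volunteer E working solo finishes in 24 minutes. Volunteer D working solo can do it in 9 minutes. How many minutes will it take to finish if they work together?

45/8 minutes

Combined rate: 1/40 + 1/24 + 1/9 = (9 + 15 + 40)/360 = 64/360 = 8/45 per minute.
Time = 1 ÷ (8/45) = 45/8 minutes.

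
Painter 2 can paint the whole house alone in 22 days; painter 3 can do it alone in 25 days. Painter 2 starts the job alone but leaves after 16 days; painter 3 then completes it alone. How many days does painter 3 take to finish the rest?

75/11 days

In 16 days painter 2 does 16/22 = 8/11 of the job, leaving 3/11.
Painter 3 works at 1/25 per day, so finishing takes 3/11 ÷ 1/25 = 75/11 days.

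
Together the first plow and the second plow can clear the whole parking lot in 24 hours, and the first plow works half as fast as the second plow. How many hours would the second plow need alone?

36 hours

Let the second plow's rate be r; then the first plow's rate is (1/2)r, so together (1/2 + 1)r = (3/2)r = 1/24.
Thus r = 1/36 per hour.
The second plow alone: 36 hours; the first plow alone: 72 hours.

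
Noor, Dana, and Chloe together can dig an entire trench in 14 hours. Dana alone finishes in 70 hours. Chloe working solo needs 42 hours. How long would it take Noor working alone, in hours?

Combined rate is 1/14 per hour.
Known contribution: 1/70 + 1/42 = (3 + 5)/210 = 8/210 = 4/105 per hour.
So Noor's rate is 1/14 − 4/105 = 1/30, meaning 30 hours alone.

30 hours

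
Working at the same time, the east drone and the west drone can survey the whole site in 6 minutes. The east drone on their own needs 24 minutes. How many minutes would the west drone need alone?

Combined rate is 1/6 per minute.
Known contribution: 1/24 per minute.
So the west drone's rate is 1/6 − 1/24 = 1/8, meaning 8 minutes alone.

8 minutes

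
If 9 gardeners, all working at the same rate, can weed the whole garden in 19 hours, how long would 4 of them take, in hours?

Total work is 9·19 = 171 gardener-hours.
With 4 gardeners: 171/4 hours.

171/4 hours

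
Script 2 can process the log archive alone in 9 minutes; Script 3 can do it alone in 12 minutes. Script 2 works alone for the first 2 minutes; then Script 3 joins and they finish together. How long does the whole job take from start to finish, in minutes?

6 minutes

In 2 minutes Script 2 does 2/9 of the job, leaving 7/9.
Script 2 and Script 3 together work at 7/36 per minute, so finishing takes 7/9 ÷ 7/36 = 4 minutes.
Total time = 2 + 4 = 6 minutes.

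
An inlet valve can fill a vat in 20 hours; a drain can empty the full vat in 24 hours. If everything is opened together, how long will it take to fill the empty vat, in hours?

Net rate = 1/20 − 1/24 = (6 − 5)/120 = 1/120 per hour.
Filling time = 1 ÷ (1/120) = 120 hours.

120 hours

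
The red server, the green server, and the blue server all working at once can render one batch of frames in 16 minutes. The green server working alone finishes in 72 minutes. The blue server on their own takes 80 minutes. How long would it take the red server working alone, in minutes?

Combined rate is 1/16 per minute.
Known contribution: 1/72 + 1/80 = (10 + 9)/720 = 19/720 per minute.
So the red server's rate is 1/16 − 19/720 = 13/360, meaning 360/13 minutes alone.

360/13 minutes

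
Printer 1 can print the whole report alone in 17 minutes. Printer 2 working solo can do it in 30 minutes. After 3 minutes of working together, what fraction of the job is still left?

Combined rate: 1/17 + 1/30 = (30 + 17)/510 = 47/510 per minute.
In 3 minutes they complete 3·47/510 = 47/170 of the job.
So 123/170 remains.

123/170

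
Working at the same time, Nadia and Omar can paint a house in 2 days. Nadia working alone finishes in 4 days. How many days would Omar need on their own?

Combined rate is 1/2 per day.
Known contribution: 1/4 per day.
So Omar's rate is 1/2 − 1/4 = 1/4, meaning 4 days alone.

4 days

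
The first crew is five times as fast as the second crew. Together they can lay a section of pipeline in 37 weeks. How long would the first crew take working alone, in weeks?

222/5 weeks

Let the second crew's rate be r; then the first crew's rate is 5r, so together (5 + 1)r = 6r = 1/37.
Thus r = 1/222 per week.
The second crew alone: 222 weeks; the first crew alone: 222/5 weeks.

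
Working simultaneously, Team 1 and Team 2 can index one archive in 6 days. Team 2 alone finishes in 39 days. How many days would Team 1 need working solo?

78/11 days

Combined rate is 1/6 per day.
Known contribution: 1/39 per day.
So Team 1's rate is 1/6 − 1/39 = 11/78, meaning 78/11 days alone.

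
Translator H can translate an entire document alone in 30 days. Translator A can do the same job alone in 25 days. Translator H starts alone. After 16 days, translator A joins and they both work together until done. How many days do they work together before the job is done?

70/11 days

In the first 16 days translator H alone does 16/30 = 8/15 of the job, leaving 7/15.
Once everyone is working, combined rate: 1/30 + 1/25 = (5 + 6)/150 = 11/150 per day.
Remaining 7/15 at 11/150 per day takes 70/11 days.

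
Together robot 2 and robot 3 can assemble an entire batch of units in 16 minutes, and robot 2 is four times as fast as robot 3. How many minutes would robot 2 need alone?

20 minutes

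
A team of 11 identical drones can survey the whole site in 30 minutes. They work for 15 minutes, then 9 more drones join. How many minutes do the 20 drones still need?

33/4 minutes

One drone does 1/330 of the job per minute.
After 15 minutes with 11 drones, 1/2 is done (1/2 left).
With 20 drones the rate is 20/330 = 2/33, so the rest takes 1/2 ÷ 2/33 = 33/4 minutes.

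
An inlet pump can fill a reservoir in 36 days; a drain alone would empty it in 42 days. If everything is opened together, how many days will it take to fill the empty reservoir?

Net rate = 1/36 − 1/42 = (7 − 6)/252 = 1/252 per day.
Filling time = 1 ÷ (1/252) = 252 days.

252 days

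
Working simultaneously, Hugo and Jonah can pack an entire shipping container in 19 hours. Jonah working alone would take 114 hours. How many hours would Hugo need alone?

Combined rate is 1/19 per hour.
Known contribution: 1/114 per hour.
So Hugo's rate is 1/19 − 1/114 = 5/114, meaning 114/5 hours alone.

114/5 hours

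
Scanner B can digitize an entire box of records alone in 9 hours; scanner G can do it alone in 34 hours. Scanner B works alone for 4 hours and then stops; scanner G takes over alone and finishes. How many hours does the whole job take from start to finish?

In 4 hours scanner B does 4/9 of the job, leaving 5/9.
Scanner G works at 1/34 per hour, so finishing takes 5/9 ÷ 1/34 = 170/9 hours.
Total time = 4 + 170/9 = 206/9 hours.

206/9 hours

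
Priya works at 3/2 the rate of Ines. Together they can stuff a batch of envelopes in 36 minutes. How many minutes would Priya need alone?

Let Ines's rate be r; then Priya's rate is (3/2)r, so together (3/2 + 1)r = (5/2)r = 1/36.
Thus r = 1/90 per minute.
Ines alone: 90 minutes; Priya alone: 60 minutes.

60 minutes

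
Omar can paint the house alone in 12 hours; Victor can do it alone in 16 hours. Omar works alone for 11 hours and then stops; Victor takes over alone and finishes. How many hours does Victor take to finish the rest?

In 11 hours Omar does 11/12 of the job, leaving 1/12.
Victor works at 1/16 per hour, so finishing takes 1/12 ÷ 1/16 = 4/3 hours.

4/3 hours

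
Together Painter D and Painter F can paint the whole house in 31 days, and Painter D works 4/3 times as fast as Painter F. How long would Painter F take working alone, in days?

217/3 days

Let Painter F's rate be r; then Painter D's rate is (4/3)r, so together (4/3 + 1)r = (7/3)r = 1/31.
Thus r = 3/217 per day.
Painter F alone: 217/3 days; Painter D alone: 217/4 days.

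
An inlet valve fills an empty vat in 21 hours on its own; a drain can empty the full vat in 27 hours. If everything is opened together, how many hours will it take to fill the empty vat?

189/2 hours

Net rate = 1/21 − 1/27 = (9 − 7)/189 = 2/189 per hour.
Filling time = 1 ÷ (2/189) = 189/2 hours.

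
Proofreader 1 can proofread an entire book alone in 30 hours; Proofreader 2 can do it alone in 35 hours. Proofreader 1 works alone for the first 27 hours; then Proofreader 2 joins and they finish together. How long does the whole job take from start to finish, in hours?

372/13 hours

In 27 hours Proofreader 1 does 27/30 = 9/10 of the job, leaving 1/10.
Proofreader 1 and Proofreader 2 together work at 13/210 per hour, so finishing takes 1/10 ÷ 13/210 = 21/13 hours.
Total time = 27 + 21/13 = 372/13 hours.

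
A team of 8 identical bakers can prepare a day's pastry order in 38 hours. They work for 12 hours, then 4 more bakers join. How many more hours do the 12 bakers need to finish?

One baker does 1/304 of the job per hour.
After 12 hours with 8 bakers, 6/19 is done (13/19 left).
With 12 bakers the rate is 12/304 = 3/76, so the rest takes 13/19 ÷ 3/76 = 52/3 hours.

52/3 hours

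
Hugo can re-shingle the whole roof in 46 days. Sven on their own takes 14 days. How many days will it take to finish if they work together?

With two workers the combined time is the product over the sum: 46·14/(46+14) = 644/60 = 161/15 days.

161/15 days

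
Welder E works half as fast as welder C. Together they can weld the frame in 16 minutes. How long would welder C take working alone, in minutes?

24 minutes

Let welder C's rate be r; then welder E's rate is (1/2)r, so together (1/2 + 1)r = (3/2)r = 1/16.
Thus r = 1/24 per minute.
Welder C alone: 24 minutes; welder E alone: 48 minutes.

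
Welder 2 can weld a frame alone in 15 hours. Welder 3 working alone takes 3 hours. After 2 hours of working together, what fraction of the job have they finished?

4/5

Combined rate: 1/15 + 1/3 = (1 + 5)/15 = 6/15 = 2/5 per hour.
In 2 hours they complete 2·2/5 = 4/5 of the job.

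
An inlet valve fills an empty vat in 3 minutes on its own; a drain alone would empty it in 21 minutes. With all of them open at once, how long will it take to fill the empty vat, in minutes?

Net rate = 1/3 − 1/21 = (7 − 1)/21 = 6/21 = 2/7 per minute.
Filling time = 1 ÷ (2/7) = 7/2 minutes.

7/2 minutes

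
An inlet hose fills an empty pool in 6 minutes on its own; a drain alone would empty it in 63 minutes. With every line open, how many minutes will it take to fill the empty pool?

Net rate = 1/6 − 1/63 = (21 − 2)/126 = 19/126 per minute.
Filling time = 1 ÷ (19/126) = 126/19 minutes.

126/19 minutes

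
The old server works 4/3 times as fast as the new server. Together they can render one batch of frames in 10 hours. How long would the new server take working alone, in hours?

70/3 hours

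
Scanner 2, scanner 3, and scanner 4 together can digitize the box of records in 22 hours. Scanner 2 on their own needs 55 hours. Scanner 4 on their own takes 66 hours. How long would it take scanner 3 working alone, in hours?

Combined rate is 1/22 per hour.
Known contribution: 1/55 + 1/66 = (6 + 5)/330 = 11/330 = 1/30 per hour.
So scanner 3's rate is 1/22 − 1/30 = 2/165, meaning 165/2 hours alone.

165/2 hours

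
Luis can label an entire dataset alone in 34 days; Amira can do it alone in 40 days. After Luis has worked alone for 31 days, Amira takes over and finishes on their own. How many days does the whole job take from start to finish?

In 31 days Luis does 31/34 of the job, leaving 3/34.
Amira works at 1/40 per day, so finishing takes 3/34 ÷ 1/40 = 60/17 days.
Total time = 31 + 60/17 = 587/17 days.

587/17 days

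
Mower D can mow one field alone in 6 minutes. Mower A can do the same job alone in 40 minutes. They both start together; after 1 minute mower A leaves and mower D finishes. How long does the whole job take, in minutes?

117/20 minutes

In the first 1 minute the combined rate is 23/120, so 23/120 of the job is done, leaving 97/120.
After mower A leaves the rate is 1/6 per minute; the remaining 97/120 takes 97/20 minutes.
Total = 1 + 97/20 = 117/20 minutes.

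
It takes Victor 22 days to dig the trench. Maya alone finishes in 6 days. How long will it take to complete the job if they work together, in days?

Combined rate: 1/22 + 1/6 = (3 + 11)/66 = 14/66 = 7/33 per day.
Time = 1 ÷ (7/33) = 33/7 days.

33/7 days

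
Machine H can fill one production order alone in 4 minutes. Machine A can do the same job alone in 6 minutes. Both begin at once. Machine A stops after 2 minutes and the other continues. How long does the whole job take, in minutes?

8/3 minutes

In the first 2 minutes the combined rate is 5/12, so 5/6 of the job is done, leaving 1/6.
After Machine A leaves the rate is 1/4 per minute; the remaining 1/6 takes 2/3 minutes.
Total = 2 + 2/3 = 8/3 minutes.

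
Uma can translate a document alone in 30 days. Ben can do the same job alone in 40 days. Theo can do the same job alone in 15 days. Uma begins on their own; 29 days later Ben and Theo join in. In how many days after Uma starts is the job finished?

439/15 days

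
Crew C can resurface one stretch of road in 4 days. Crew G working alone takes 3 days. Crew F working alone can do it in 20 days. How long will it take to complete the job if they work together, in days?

30/19 days

Combined rate: 1/4 + 1/3 + 1/20 = (15 + 20 + 3)/60 = 38/60 = 19/30 per day.
Time = 1 ÷ (19/30) = 30/19 days.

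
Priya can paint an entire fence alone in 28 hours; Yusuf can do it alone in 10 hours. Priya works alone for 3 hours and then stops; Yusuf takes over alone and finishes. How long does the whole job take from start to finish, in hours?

167/14 hours

In 3 hours Priya does 3/28 of the job, leaving 25/28.
Yusuf works at 1/10 per hour, so finishing takes 25/28 ÷ 1/10 = 125/14 hours.
Total time = 3 + 125/14 = 167/14 hours.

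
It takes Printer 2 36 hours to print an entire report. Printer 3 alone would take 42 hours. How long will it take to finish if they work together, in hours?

Combined rate: 1/36 + 1/42 = (7 + 6)/252 = 13/252 per hour.
Time = 1 ÷ (13/252) = 252/13 hours.

252/13 hours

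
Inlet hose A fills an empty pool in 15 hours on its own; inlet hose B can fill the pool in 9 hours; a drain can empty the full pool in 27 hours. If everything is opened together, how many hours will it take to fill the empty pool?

Net rate = 1/15 + 1/9 − 1/27 = (9 + 15 − 5)/135 = 19/135 per hour.
Filling time = 1 ÷ (19/135) = 135/19 hours.

135/19 hours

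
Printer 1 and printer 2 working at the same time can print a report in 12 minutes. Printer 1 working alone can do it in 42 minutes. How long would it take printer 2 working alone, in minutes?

Combined rate is 1/12 per minute.
Known contribution: 1/42 per minute.
So printer 2's rate is 1/12 − 1/42 = 5/84, meaning 84/5 minutes alone.

84/5 minutes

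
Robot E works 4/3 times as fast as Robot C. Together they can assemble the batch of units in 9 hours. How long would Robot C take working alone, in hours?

21 hours

Let Robot C's rate be r; then Robot E's rate is (4/3)r, so together (4/3 + 1)r = (7/3)r = 1/9.
Thus r = 1/21 per hour.
Robot C alone: 21 hours; Robot E alone: 63/4 hours.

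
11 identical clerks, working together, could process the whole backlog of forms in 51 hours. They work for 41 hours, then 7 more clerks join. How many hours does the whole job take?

424/9 hours

One clerk does 1/561 of the job per hour.
After 41 hours with 11 clerks, 41/51 is done (10/51 left).
With 18 clerks the rate is 18/561 = 6/187, so the rest takes 10/51 ÷ 6/187 = 55/9 hours.
Total = 41 + 55/9 = 424/9 hours.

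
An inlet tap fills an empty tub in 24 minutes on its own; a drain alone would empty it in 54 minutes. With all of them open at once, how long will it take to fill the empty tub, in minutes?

Net rate = 1/24 − 1/54 = (9 − 4)/216 = 5/216 per minute.
Filling time = 1 ÷ (5/216) = 216/5 minutes.

216/5 minutes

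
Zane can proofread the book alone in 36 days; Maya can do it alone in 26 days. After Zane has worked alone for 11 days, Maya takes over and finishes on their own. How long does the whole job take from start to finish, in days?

523/18 days

In 11 days Zane does 11/36 of the job, leaving 25/36.
Maya works at 1/26 per day, so finishing takes 25/36 ÷ 1/26 = 325/18 days.
Total time = 11 + 325/18 = 523/18 days.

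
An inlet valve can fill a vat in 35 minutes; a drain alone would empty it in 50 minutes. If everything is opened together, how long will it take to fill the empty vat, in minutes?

350/3 minutes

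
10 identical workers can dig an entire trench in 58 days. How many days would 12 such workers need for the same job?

Total work is 10·58 = 580 worker-days.
With 12 workers: 580/12 = 145/3 days.

145/3 days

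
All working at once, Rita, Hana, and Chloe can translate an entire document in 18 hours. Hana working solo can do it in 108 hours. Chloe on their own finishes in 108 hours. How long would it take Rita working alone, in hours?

Combined rate is 1/18 per hour.
Known contribution: 1/108 + 1/108 = (1 + 1)/108 = 2/108 = 1/54 per hour.
So Rita's rate is 1/18 − 1/54 = 1/27, meaning 27 hours alone.

27 hours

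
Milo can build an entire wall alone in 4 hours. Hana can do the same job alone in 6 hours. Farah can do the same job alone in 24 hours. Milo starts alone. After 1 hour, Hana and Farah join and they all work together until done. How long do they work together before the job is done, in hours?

In the first 1 hour Milo alone does 1/4 of the job, leaving 3/4.
Once everyone is working, combined rate: 1/4 + 1/6 + 1/24 = (6 + 4 + 1)/24 = 11/24 per hour.
Remaining 3/4 at 11/24 per hour takes 18/11 hours.

18/11 hours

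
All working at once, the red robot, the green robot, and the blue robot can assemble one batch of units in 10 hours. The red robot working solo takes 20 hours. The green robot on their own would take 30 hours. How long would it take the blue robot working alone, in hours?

60 hours

Combined rate is 1/10 per hour.
Known contribution: 1/20 + 1/30 = (3 + 2)/60 = 5/60 = 1/12 per hour.
So the blue robot's rate is 1/10 − 1/12 = 1/60, meaning 60 hours alone.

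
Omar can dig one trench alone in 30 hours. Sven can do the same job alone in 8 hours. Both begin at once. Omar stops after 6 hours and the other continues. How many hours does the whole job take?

In the first 6 hours the combined rate is 19/120, so 19/20 of the job is done, leaving 1/20.
After Omar leaves the rate is 1/8 per hour; the remaining 1/20 takes 2/5 hours.
Total = 6 + 2/5 = 32/5 hours.

32/5 hours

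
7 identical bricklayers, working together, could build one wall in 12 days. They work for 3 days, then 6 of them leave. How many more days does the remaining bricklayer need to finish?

63 days

One bricklayer does 1/84 of the job per day.
After 3 days with 7 bricklayers, 1/4 is done (3/4 left).
With 1 bricklayer the rate is 1/84, so the rest takes 3/4 ÷ 1/84 = 63 days.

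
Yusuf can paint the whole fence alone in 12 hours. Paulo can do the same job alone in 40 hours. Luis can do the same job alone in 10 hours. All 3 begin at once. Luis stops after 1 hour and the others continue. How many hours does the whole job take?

In the first 1 hour the combined rate is 5/24, so 5/24 of the job is done, leaving 19/24.
After Luis leaves the rate is 13/120 per hour; the remaining 19/24 takes 95/13 hours.
Total = 1 + 95/13 = 108/13 hours.

108/13 hours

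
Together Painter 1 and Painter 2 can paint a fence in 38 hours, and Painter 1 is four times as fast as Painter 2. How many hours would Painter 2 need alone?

190 hours

Let Painter 2's rate be r; then Painter 1's rate is 4r, so together (4 + 1)r = 5r = 1/38.
Thus r = 1/190 per hour.
Painter 2 alone: 190 hours; Painter 1 alone: 95/2 hours.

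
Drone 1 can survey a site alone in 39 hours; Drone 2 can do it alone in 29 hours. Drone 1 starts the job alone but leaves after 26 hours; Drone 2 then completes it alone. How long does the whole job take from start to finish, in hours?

In 26 hours Drone 1 does 26/39 = 2/3 of the job, leaving 1/3.
Drone 2 works at 1/29 per hour, so finishing takes 1/3 ÷ 1/29 = 29/3 hours.
Total time = 26 + 29/3 = 107/3 hours.

107/3 hours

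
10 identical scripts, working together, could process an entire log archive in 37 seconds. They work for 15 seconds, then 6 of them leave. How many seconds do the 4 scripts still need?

One script does 1/370 of the job per second.
After 15 seconds with 10 scripts, 15/37 is done (22/37 left).
With 4 scripts the rate is 4/370 = 2/185, so the rest takes 22/37 ÷ 2/185 = 55 seconds.

55 seconds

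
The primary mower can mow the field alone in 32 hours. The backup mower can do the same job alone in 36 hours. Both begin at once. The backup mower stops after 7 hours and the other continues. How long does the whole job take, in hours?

232/9 hours

In the first 7 hours the combined rate is 17/288, so 119/288 of the job is done, leaving 169/288.
After the backup mower leaves the rate is 1/32 per hour; the remaining 169/288 takes 169/9 hours.
Total = 7 + 169/9 = 232/9 hours.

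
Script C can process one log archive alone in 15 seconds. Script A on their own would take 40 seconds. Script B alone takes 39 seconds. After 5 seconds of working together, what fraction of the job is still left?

Combined rate: 1/15 + 1/40 + 1/39 = (104 + 39 + 40)/1560 = 183/1560 = 61/520 per second.
In 5 seconds they complete 5·61/520 = 61/104 of the job.
So 43/104 remains.

43/104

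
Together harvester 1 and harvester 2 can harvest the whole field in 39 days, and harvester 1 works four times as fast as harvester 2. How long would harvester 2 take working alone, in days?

195 days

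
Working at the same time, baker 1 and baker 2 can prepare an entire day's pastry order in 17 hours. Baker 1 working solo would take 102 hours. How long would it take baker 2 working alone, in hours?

102/5 hours

Combined rate is 1/17 per hour.
Known contribution: 1/102 per hour.
So baker 2's rate is 1/17 − 1/102 = 5/102, meaning 102/5 hours alone.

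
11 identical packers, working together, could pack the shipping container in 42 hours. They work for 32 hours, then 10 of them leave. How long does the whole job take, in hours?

142 hours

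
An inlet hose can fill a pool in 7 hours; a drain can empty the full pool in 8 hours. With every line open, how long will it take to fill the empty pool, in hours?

56 hours

Net rate = 1/7 − 1/8 = (8 − 7)/56 = 1/56 per hour.
Filling time = 1 ÷ (1/56) = 56 hours.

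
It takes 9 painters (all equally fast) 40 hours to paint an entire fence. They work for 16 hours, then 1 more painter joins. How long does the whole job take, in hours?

One painter does 1/360 of the job per hour.
After 16 hours with 9 painters, 2/5 is done (3/5 left).
With 10 painters the rate is 10/360 = 1/36, so the rest takes 3/5 ÷ 1/36 = 108/5 hours.
Total = 16 + 108/5 = 188/5 hours.

188/5 hours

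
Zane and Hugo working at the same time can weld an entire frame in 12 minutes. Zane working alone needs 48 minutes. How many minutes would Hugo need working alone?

16 minutes

Combined rate is 1/12 per minute.
Known contribution: 1/48 per minute.
So Hugo's rate is 1/12 − 1/48 = 1/16, meaning 16 minutes alone.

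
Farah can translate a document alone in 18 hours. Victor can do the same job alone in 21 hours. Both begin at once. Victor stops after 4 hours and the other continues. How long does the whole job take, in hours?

102/7 hours

In the first 4 hours the combined rate is 13/126, so 26/63 of the job is done, leaving 37/63.
After Victor leaves the rate is 1/18 per hour; the remaining 37/63 takes 74/7 hours.
Total = 4 + 74/7 = 102/7 hours.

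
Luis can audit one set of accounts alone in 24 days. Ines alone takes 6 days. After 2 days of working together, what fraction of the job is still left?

Combined rate: 1/24 + 1/6 = (1 + 4)/24 = 5/24 per day.
In 2 days they complete 2·5/24 = 5/12 of the job.
So 7/12 remains.

7/12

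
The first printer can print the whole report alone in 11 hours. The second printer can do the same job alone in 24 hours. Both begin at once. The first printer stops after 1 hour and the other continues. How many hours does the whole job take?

In the first 1 hour the combined rate is 35/264, so 35/264 of the job is done, leaving 229/264.
After the first printer leaves the rate is 1/24 per hour; the remaining 229/264 takes 229/11 hours.
Total = 1 + 229/11 = 240/11 hours.

240/11 hours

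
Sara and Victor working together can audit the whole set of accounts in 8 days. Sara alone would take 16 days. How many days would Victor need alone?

Combined rate is 1/8 per day.
Known contribution: 1/16 per day.
So Victor's rate is 1/8 − 1/16 = 1/16, meaning 16 days alone.

16 days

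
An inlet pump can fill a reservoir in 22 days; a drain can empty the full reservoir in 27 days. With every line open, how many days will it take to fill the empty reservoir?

594/5 days

Net rate = 1/22 − 1/27 = (27 − 22)/594 = 5/594 per day.
Filling time = 1 ÷ (5/594) = 594/5 days.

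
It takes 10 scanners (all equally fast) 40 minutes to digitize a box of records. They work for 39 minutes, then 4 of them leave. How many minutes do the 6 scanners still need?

5/3 minutes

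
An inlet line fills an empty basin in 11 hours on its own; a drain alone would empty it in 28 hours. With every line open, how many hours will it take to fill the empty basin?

308/17 hours

Net rate = 1/11 − 1/28 = (28 − 11)/308 = 17/308 per hour.
Filling time = 1 ÷ (17/308) = 308/17 hours.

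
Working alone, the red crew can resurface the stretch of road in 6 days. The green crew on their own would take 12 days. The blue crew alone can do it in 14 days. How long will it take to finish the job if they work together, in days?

28/9 days

Combined rate: 1/6 + 1/12 + 1/14 = (14 + 7 + 6)/84 = 27/84 = 9/28 per day.
Time = 1 ÷ (9/28) = 28/9 days.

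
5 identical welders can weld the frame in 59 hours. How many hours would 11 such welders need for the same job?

Total work is 5·59 = 295 welder-hours.
With 11 welders: 295/11 hours.

295/11 hours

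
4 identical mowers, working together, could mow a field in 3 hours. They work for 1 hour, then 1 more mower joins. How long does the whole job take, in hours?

One mower does 1/12 of the job per hour.
After 1 hour with 4 mowers, 1/3 is done (2/3 left).
With 5 mowers the rate is 5/12, so the rest takes 2/3 ÷ 5/12 = 8/5 hours.
Total = 1 + 8/5 = 13/5 hours.

13/5 hours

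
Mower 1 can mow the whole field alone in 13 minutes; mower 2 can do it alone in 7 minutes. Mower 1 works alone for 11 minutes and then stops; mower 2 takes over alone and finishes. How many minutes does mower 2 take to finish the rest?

14/13 minutes

In 11 minutes mower 1 does 11/13 of the job, leaving 2/13.
Mower 2 works at 1/7 per minute, so finishing takes 2/13 ÷ 1/7 = 14/13 minutes.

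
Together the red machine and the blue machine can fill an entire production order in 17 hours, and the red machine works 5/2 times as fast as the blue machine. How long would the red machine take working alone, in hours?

119/5 hours

Let the blue machine's rate be r; then the red machine's rate is (5/2)r, so together (5/2 + 1)r = (7/2)r = 1/17.
Thus r = 2/119 per hour.
The blue machine alone: 119/2 hours; the red machine alone: 119/5 hours.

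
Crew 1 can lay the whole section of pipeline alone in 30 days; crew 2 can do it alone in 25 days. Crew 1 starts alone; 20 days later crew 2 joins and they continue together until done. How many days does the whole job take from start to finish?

In 20 days crew 1 does 20/30 = 2/3 of the job, leaving 1/3.
Crew 1 and crew 2 together work at 11/150 per day, so finishing takes 1/3 ÷ 11/150 = 50/11 days.
Total time = 20 + 50/11 = 270/11 days.

270/11 days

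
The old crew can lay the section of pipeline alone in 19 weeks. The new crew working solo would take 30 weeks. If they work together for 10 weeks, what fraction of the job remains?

Combined rate: 1/19 + 1/30 = (30 + 19)/570 = 49/570 per week.
In 10 weeks they complete 10·49/570 = 49/57 of the job.
So 8/57 remains.

8/57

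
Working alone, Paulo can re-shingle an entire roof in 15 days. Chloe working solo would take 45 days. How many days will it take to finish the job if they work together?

45/4 days

Combined rate: 1/15 + 1/45 = (3 + 1)/45 = 4/45 per day.
Time = 1 ÷ (4/45) = 45/4 days.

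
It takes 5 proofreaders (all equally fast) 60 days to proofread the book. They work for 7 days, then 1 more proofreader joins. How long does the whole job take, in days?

307/6 days

One proofreader does 1/300 of the job per day.
After 7 days with 5 proofreaders, 7/60 is done (53/60 left).
With 6 proofreaders the rate is 6/300 = 1/50, so the rest takes 53/60 ÷ 1/50 = 265/6 days.
Total = 7 + 265/6 = 307/6 days.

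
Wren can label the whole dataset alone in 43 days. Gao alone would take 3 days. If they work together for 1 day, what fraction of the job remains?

Combined rate: 1/43 + 1/3 = (3 + 43)/129 = 46/129 per day.
In 1 day they complete 1·46/129 = 46/129 of the job.
So 83/129 remains.

83/129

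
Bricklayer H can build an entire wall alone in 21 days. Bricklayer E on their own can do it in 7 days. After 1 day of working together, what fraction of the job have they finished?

Combined rate: 1/21 + 1/7 = (1 + 3)/21 = 4/21 per day.
In 1 day they complete 1·4/21 = 4/21 of the job.

4/21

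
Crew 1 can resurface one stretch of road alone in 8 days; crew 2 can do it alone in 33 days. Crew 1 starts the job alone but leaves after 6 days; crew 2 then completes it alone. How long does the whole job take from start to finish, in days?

In 6 days crew 1 does 6/8 = 3/4 of the job, leaving 1/4.
Crew 2 works at 1/33 per day, so finishing takes 1/4 ÷ 1/33 = 33/4 days.
Total time = 6 + 33/4 = 57/4 days.

57/4 days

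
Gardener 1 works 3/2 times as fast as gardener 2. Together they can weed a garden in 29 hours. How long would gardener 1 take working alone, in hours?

Let gardener 2's rate be r; then gardener 1's rate is (3/2)r, so together (3/2 + 1)r = (5/2)r = 1/29.
Thus r = 2/145 per hour.
Gardener 2 alone: 145/2 hours; gardener 1 alone: 145/3 hours.

145/3 hours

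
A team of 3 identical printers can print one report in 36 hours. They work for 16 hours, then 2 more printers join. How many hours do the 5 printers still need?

One printer does 1/108 of the job per hour.
After 16 hours with 3 printers, 4/9 is done (5/9 left).
With 5 printers the rate is 5/108, so the rest takes 5/9 ÷ 5/108 = 12 hours.

12 hours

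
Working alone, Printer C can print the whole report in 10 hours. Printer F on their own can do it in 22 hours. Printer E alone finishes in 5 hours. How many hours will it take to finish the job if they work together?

55/19 hours

Combined rate: 1/10 + 1/22 + 1/5 = (11 + 5 + 22)/110 = 38/110 = 19/55 per hour.
Time = 1 ÷ (19/55) = 55/19 hours.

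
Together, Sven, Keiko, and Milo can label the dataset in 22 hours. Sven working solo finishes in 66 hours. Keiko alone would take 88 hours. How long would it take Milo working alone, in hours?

264/5 hours

Combined rate is 1/22 per hour.
Known contribution: 1/66 + 1/88 = (4 + 3)/264 = 7/264 per hour.
So Milo's rate is 1/22 − 7/264 = 5/264, meaning 264/5 hours alone.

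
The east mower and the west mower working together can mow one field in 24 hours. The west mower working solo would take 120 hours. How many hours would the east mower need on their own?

Combined rate is 1/24 per hour.
Known contribution: 1/120 per hour.
So the east mower's rate is 1/24 − 1/120 = 1/30, meaning 30 hours alone.

30 hours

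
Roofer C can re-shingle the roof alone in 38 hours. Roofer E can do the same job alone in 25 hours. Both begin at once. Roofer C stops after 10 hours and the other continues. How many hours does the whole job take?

350/19 hours

In the first 10 hours the combined rate is 63/950, so 63/95 of the job is done, leaving 32/95.
After roofer C leaves the rate is 1/25 per hour; the remaining 32/95 takes 160/19 hours.
Total = 10 + 160/19 = 350/19 hours.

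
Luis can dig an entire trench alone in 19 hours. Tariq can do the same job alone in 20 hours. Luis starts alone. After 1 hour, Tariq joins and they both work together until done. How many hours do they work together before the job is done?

In the first 1 hour Luis alone does 1/19 of the job, leaving 18/19.
Once everyone is working, combined rate: 1/19 + 1/20 = (20 + 19)/380 = 39/380 per hour.
Remaining 18/19 at 39/380 per hour takes 120/13 hours.

120/13 hours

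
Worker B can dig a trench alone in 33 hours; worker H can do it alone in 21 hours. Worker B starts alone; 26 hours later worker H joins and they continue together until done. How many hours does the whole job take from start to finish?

517/18 hours

In 26 hours worker B does 26/33 of the job, leaving 7/33.
Worker B and worker H together work at 6/77 per hour, so finishing takes 7/33 ÷ 6/77 = 49/18 hours.
Total time = 26 + 49/18 = 517/18 hours.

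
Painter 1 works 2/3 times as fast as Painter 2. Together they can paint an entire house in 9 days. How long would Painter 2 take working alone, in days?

Let Painter 2's rate be r; then Painter 1's rate is (2/3)r, so together (2/3 + 1)r = (5/3)r = 1/9.
Thus r = 1/15 per day.
Painter 2 alone: 15 days; Painter 1 alone: 45/2 days.

15 days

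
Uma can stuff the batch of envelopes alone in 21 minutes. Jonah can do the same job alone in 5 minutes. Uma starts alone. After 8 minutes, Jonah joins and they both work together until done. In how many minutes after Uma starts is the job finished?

21/2 minutes

In the first 8 minutes Uma alone does 8/21 of the job, leaving 13/21.
Once everyone is working, combined rate: 1/21 + 1/5 = (5 + 21)/105 = 26/105 per minute.
Remaining 13/21 at 26/105 per minute takes 5/2 minutes.
Total from the start = 8 + 5/2 = 21/2 minutes.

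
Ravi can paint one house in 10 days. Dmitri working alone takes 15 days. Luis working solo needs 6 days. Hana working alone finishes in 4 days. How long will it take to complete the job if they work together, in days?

12/7 days

Combined rate: 1/10 + 1/15 + 1/6 + 1/4 = (6 + 4 + 10 + 15)/60 = 35/60 = 7/12 per day.
Time = 1 ÷ (7/12) = 12/7 days.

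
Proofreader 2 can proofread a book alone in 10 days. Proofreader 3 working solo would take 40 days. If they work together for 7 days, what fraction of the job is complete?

7/8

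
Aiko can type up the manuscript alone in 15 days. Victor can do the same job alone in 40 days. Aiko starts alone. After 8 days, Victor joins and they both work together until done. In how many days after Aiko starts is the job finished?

144/11 days

In the first 8 days Aiko alone does 8/15 of the job, leaving 7/15.
Once everyone is working, combined rate: 1/15 + 1/40 = (8 + 3)/120 = 11/120 per day.
Remaining 7/15 at 11/120 per day takes 56/11 days.
Total from the start = 8 + 56/11 = 144/11 days.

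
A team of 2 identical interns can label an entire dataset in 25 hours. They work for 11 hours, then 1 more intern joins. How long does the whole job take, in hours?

61/3 hours

One intern does 1/50 of the job per hour.
After 11 hours with 2 interns, 11/25 is done (14/25 left).
With 3 interns the rate is 3/50, so the rest takes 14/25 ÷ 3/50 = 28/3 hours.
Total = 11 + 28/3 = 61/3 hours.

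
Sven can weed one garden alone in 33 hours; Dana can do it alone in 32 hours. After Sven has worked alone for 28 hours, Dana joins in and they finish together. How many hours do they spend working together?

32/13 hours

In 28 hours Sven does 28/33 of the job, leaving 5/33.
Sven and Dana together work at 65/1056 per hour, so finishing takes 5/33 ÷ 65/1056 = 32/13 hours.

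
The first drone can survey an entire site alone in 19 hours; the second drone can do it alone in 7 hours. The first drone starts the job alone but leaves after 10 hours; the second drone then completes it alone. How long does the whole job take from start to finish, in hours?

In 10 hours the first drone does 10/19 of the job, leaving 9/19.
The second drone works at 1/7 per hour, so finishing takes 9/19 ÷ 1/7 = 63/19 hours.
Total time = 10 + 63/19 = 253/19 hours.

253/19 hours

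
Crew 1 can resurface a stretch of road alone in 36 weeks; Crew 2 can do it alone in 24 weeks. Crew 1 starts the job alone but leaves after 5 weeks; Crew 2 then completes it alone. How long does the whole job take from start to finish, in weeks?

77/3 weeks

In 5 weeks Crew 1 does 5/36 of the job, leaving 31/36.
Crew 2 works at 1/24 per week, so finishing takes 31/36 ÷ 1/24 = 62/3 weeks.
Total time = 5 + 62/3 = 77/3 weeks.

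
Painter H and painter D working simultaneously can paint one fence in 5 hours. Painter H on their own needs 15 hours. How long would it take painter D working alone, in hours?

15/2 hours

Combined rate is 1/5 per hour.
Known contribution: 1/15 per hour.
So painter D's rate is 1/5 − 1/15 = 2/15, meaning 15/2 hours alone.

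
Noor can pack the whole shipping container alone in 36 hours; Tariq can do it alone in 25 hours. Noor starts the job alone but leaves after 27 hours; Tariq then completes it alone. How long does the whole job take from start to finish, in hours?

133/4 hours

In 27 hours Noor does 27/36 = 3/4 of the job, leaving 1/4.
Tariq works at 1/25 per hour, so finishing takes 1/4 ÷ 1/25 = 25/4 hours.
Total time = 27 + 25/4 = 133/4 hours.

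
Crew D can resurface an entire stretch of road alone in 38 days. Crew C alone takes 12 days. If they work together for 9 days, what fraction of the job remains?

1/76

Combined rate: 1/38 + 1/12 = (6 + 19)/228 = 25/228 per day.
In 9 days they complete 9·25/228 = 75/76 of the job.
So 1/76 remains.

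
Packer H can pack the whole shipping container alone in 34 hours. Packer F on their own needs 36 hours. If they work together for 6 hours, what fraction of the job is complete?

35/102

Combined rate: 1/34 + 1/36 = (18 + 17)/612 = 35/612 per hour.
In 6 hours they complete 6·35/612 = 35/102 of the job.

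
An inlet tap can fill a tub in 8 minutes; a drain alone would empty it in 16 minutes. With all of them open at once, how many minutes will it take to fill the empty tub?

16 minutes

Net rate = 1/8 − 1/16 = (2 − 1)/16 = 1/16 per minute.
Filling time = 1 ÷ (1/16) = 16 minutes.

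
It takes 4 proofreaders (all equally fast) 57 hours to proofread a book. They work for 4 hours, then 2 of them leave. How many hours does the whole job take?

110 hours

One proofreader does 1/228 of the job per hour.
After 4 hours with 4 proofreaders, 4/57 is done (53/57 left).
With 2 proofreaders the rate is 2/228 = 1/114, so the rest takes 53/57 ÷ 1/114 = 106 hours.
Total = 4 + 106 = 110 hours.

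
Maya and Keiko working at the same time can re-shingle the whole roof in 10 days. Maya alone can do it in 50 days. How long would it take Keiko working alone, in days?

25/2 days

Combined rate is 1/10 per day.
Known contribution: 1/50 per day.
So Keiko's rate is 1/10 − 1/50 = 2/25, meaning 25/2 days alone.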